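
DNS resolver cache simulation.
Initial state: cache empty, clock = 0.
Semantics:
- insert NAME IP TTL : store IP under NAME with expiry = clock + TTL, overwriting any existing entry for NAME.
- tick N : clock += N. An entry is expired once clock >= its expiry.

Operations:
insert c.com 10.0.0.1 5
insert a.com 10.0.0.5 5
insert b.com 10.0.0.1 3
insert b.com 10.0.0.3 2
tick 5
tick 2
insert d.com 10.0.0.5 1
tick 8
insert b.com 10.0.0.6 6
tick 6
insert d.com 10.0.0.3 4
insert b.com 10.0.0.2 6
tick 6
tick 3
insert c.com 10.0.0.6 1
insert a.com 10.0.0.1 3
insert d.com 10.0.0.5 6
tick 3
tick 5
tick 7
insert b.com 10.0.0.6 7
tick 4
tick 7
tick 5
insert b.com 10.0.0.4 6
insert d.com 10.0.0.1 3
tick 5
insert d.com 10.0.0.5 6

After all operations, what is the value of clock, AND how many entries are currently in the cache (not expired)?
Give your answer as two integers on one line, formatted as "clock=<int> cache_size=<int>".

Op 1: insert c.com -> 10.0.0.1 (expiry=0+5=5). clock=0
Op 2: insert a.com -> 10.0.0.5 (expiry=0+5=5). clock=0
Op 3: insert b.com -> 10.0.0.1 (expiry=0+3=3). clock=0
Op 4: insert b.com -> 10.0.0.3 (expiry=0+2=2). clock=0
Op 5: tick 5 -> clock=5. purged={a.com,b.com,c.com}
Op 6: tick 2 -> clock=7.
Op 7: insert d.com -> 10.0.0.5 (expiry=7+1=8). clock=7
Op 8: tick 8 -> clock=15. purged={d.com}
Op 9: insert b.com -> 10.0.0.6 (expiry=15+6=21). clock=15
Op 10: tick 6 -> clock=21. purged={b.com}
Op 11: insert d.com -> 10.0.0.3 (expiry=21+4=25). clock=21
Op 12: insert b.com -> 10.0.0.2 (expiry=21+6=27). clock=21
Op 13: tick 6 -> clock=27. purged={b.com,d.com}
Op 14: tick 3 -> clock=30.
Op 15: insert c.com -> 10.0.0.6 (expiry=30+1=31). clock=30
Op 16: insert a.com -> 10.0.0.1 (expiry=30+3=33). clock=30
Op 17: insert d.com -> 10.0.0.5 (expiry=30+6=36). clock=30
Op 18: tick 3 -> clock=33. purged={a.com,c.com}
Op 19: tick 5 -> clock=38. purged={d.com}
Op 20: tick 7 -> clock=45.
Op 21: insert b.com -> 10.0.0.6 (expiry=45+7=52). clock=45
Op 22: tick 4 -> clock=49.
Op 23: tick 7 -> clock=56. purged={b.com}
Op 24: tick 5 -> clock=61.
Op 25: insert b.com -> 10.0.0.4 (expiry=61+6=67). clock=61
Op 26: insert d.com -> 10.0.0.1 (expiry=61+3=64). clock=61
Op 27: tick 5 -> clock=66. purged={d.com}
Op 28: insert d.com -> 10.0.0.5 (expiry=66+6=72). clock=66
Final clock = 66
Final cache (unexpired): {b.com,d.com} -> size=2

Answer: clock=66 cache_size=2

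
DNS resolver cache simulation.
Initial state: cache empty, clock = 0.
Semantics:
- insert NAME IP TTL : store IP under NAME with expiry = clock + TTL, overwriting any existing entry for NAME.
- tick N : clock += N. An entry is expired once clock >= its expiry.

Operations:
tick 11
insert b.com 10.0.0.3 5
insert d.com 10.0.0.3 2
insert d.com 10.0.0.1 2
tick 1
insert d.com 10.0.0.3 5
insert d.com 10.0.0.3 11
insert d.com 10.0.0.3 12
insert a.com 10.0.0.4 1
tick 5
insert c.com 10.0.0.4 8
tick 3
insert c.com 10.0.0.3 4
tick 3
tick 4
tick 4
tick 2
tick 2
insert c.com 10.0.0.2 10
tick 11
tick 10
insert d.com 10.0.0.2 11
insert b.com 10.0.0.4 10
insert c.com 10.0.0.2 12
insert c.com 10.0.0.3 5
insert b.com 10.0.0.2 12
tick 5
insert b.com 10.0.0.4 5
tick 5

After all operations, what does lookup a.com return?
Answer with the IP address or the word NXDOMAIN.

Answer: NXDOMAIN

Derivation:
Op 1: tick 11 -> clock=11.
Op 2: insert b.com -> 10.0.0.3 (expiry=11+5=16). clock=11
Op 3: insert d.com -> 10.0.0.3 (expiry=11+2=13). clock=11
Op 4: insert d.com -> 10.0.0.1 (expiry=11+2=13). clock=11
Op 5: tick 1 -> clock=12.
Op 6: insert d.com -> 10.0.0.3 (expiry=12+5=17). clock=12
Op 7: insert d.com -> 10.0.0.3 (expiry=12+11=23). clock=12
Op 8: insert d.com -> 10.0.0.3 (expiry=12+12=24). clock=12
Op 9: insert a.com -> 10.0.0.4 (expiry=12+1=13). clock=12
Op 10: tick 5 -> clock=17. purged={a.com,b.com}
Op 11: insert c.com -> 10.0.0.4 (expiry=17+8=25). clock=17
Op 12: tick 3 -> clock=20.
Op 13: insert c.com -> 10.0.0.3 (expiry=20+4=24). clock=20
Op 14: tick 3 -> clock=23.
Op 15: tick 4 -> clock=27. purged={c.com,d.com}
Op 16: tick 4 -> clock=31.
Op 17: tick 2 -> clock=33.
Op 18: tick 2 -> clock=35.
Op 19: insert c.com -> 10.0.0.2 (expiry=35+10=45). clock=35
Op 20: tick 11 -> clock=46. purged={c.com}
Op 21: tick 10 -> clock=56.
Op 22: insert d.com -> 10.0.0.2 (expiry=56+11=67). clock=56
Op 23: insert b.com -> 10.0.0.4 (expiry=56+10=66). clock=56
Op 24: insert c.com -> 10.0.0.2 (expiry=56+12=68). clock=56
Op 25: insert c.com -> 10.0.0.3 (expiry=56+5=61). clock=56
Op 26: insert b.com -> 10.0.0.2 (expiry=56+12=68). clock=56
Op 27: tick 5 -> clock=61. purged={c.com}
Op 28: insert b.com -> 10.0.0.4 (expiry=61+5=66). clock=61
Op 29: tick 5 -> clock=66. purged={b.com}
lookup a.com: not in cache (expired or never inserted)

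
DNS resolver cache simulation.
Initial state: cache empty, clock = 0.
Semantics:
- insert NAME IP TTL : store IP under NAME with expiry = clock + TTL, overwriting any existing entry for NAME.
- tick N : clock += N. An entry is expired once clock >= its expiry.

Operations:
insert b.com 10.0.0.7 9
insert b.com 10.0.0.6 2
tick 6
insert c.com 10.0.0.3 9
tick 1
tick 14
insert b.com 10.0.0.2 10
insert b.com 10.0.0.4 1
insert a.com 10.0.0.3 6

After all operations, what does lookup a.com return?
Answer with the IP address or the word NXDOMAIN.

Answer: 10.0.0.3

Derivation:
Op 1: insert b.com -> 10.0.0.7 (expiry=0+9=9). clock=0
Op 2: insert b.com -> 10.0.0.6 (expiry=0+2=2). clock=0
Op 3: tick 6 -> clock=6. purged={b.com}
Op 4: insert c.com -> 10.0.0.3 (expiry=6+9=15). clock=6
Op 5: tick 1 -> clock=7.
Op 6: tick 14 -> clock=21. purged={c.com}
Op 7: insert b.com -> 10.0.0.2 (expiry=21+10=31). clock=21
Op 8: insert b.com -> 10.0.0.4 (expiry=21+1=22). clock=21
Op 9: insert a.com -> 10.0.0.3 (expiry=21+6=27). clock=21
lookup a.com: present, ip=10.0.0.3 expiry=27 > clock=21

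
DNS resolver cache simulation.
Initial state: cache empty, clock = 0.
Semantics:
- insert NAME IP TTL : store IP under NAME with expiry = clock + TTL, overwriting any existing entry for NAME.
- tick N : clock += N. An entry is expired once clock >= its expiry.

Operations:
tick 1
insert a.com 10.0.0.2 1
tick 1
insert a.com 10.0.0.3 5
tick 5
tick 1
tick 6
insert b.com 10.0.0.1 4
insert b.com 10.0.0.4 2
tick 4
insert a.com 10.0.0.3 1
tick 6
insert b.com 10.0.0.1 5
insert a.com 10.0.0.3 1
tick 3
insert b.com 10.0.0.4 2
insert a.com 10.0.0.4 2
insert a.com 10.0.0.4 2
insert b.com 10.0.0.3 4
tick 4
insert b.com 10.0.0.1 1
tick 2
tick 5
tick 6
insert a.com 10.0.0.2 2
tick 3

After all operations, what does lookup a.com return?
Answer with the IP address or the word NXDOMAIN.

Op 1: tick 1 -> clock=1.
Op 2: insert a.com -> 10.0.0.2 (expiry=1+1=2). clock=1
Op 3: tick 1 -> clock=2. purged={a.com}
Op 4: insert a.com -> 10.0.0.3 (expiry=2+5=7). clock=2
Op 5: tick 5 -> clock=7. purged={a.com}
Op 6: tick 1 -> clock=8.
Op 7: tick 6 -> clock=14.
Op 8: insert b.com -> 10.0.0.1 (expiry=14+4=18). clock=14
Op 9: insert b.com -> 10.0.0.4 (expiry=14+2=16). clock=14
Op 10: tick 4 -> clock=18. purged={b.com}
Op 11: insert a.com -> 10.0.0.3 (expiry=18+1=19). clock=18
Op 12: tick 6 -> clock=24. purged={a.com}
Op 13: insert b.com -> 10.0.0.1 (expiry=24+5=29). clock=24
Op 14: insert a.com -> 10.0.0.3 (expiry=24+1=25). clock=24
Op 15: tick 3 -> clock=27. purged={a.com}
Op 16: insert b.com -> 10.0.0.4 (expiry=27+2=29). clock=27
Op 17: insert a.com -> 10.0.0.4 (expiry=27+2=29). clock=27
Op 18: insert a.com -> 10.0.0.4 (expiry=27+2=29). clock=27
Op 19: insert b.com -> 10.0.0.3 (expiry=27+4=31). clock=27
Op 20: tick 4 -> clock=31. purged={a.com,b.com}
Op 21: insert b.com -> 10.0.0.1 (expiry=31+1=32). clock=31
Op 22: tick 2 -> clock=33. purged={b.com}
Op 23: tick 5 -> clock=38.
Op 24: tick 6 -> clock=44.
Op 25: insert a.com -> 10.0.0.2 (expiry=44+2=46). clock=44
Op 26: tick 3 -> clock=47. purged={a.com}
lookup a.com: not in cache (expired or never inserted)

Answer: NXDOMAIN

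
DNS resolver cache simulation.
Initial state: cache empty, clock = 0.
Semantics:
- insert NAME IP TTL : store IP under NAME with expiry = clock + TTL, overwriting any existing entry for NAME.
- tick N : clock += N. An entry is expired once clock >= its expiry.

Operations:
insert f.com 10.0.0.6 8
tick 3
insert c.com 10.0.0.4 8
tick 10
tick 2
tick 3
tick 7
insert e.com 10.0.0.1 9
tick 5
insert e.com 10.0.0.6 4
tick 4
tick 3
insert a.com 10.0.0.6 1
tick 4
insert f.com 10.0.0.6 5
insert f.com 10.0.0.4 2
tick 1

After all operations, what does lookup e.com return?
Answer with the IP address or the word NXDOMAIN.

Op 1: insert f.com -> 10.0.0.6 (expiry=0+8=8). clock=0
Op 2: tick 3 -> clock=3.
Op 3: insert c.com -> 10.0.0.4 (expiry=3+8=11). clock=3
Op 4: tick 10 -> clock=13. purged={c.com,f.com}
Op 5: tick 2 -> clock=15.
Op 6: tick 3 -> clock=18.
Op 7: tick 7 -> clock=25.
Op 8: insert e.com -> 10.0.0.1 (expiry=25+9=34). clock=25
Op 9: tick 5 -> clock=30.
Op 10: insert e.com -> 10.0.0.6 (expiry=30+4=34). clock=30
Op 11: tick 4 -> clock=34. purged={e.com}
Op 12: tick 3 -> clock=37.
Op 13: insert a.com -> 10.0.0.6 (expiry=37+1=38). clock=37
Op 14: tick 4 -> clock=41. purged={a.com}
Op 15: insert f.com -> 10.0.0.6 (expiry=41+5=46). clock=41
Op 16: insert f.com -> 10.0.0.4 (expiry=41+2=43). clock=41
Op 17: tick 1 -> clock=42.
lookup e.com: not in cache (expired or never inserted)

Answer: NXDOMAIN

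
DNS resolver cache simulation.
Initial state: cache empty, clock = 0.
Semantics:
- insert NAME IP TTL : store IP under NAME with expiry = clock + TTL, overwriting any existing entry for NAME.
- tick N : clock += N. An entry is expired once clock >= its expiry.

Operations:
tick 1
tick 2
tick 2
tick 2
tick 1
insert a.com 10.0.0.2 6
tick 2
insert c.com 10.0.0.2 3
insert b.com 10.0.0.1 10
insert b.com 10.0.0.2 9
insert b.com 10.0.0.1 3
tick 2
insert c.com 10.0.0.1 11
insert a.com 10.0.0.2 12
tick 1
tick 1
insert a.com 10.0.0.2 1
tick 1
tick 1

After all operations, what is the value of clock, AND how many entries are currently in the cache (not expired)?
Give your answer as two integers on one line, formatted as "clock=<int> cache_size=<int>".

Op 1: tick 1 -> clock=1.
Op 2: tick 2 -> clock=3.
Op 3: tick 2 -> clock=5.
Op 4: tick 2 -> clock=7.
Op 5: tick 1 -> clock=8.
Op 6: insert a.com -> 10.0.0.2 (expiry=8+6=14). clock=8
Op 7: tick 2 -> clock=10.
Op 8: insert c.com -> 10.0.0.2 (expiry=10+3=13). clock=10
Op 9: insert b.com -> 10.0.0.1 (expiry=10+10=20). clock=10
Op 10: insert b.com -> 10.0.0.2 (expiry=10+9=19). clock=10
Op 11: insert b.com -> 10.0.0.1 (expiry=10+3=13). clock=10
Op 12: tick 2 -> clock=12.
Op 13: insert c.com -> 10.0.0.1 (expiry=12+11=23). clock=12
Op 14: insert a.com -> 10.0.0.2 (expiry=12+12=24). clock=12
Op 15: tick 1 -> clock=13. purged={b.com}
Op 16: tick 1 -> clock=14.
Op 17: insert a.com -> 10.0.0.2 (expiry=14+1=15). clock=14
Op 18: tick 1 -> clock=15. purged={a.com}
Op 19: tick 1 -> clock=16.
Final clock = 16
Final cache (unexpired): {c.com} -> size=1

Answer: clock=16 cache_size=1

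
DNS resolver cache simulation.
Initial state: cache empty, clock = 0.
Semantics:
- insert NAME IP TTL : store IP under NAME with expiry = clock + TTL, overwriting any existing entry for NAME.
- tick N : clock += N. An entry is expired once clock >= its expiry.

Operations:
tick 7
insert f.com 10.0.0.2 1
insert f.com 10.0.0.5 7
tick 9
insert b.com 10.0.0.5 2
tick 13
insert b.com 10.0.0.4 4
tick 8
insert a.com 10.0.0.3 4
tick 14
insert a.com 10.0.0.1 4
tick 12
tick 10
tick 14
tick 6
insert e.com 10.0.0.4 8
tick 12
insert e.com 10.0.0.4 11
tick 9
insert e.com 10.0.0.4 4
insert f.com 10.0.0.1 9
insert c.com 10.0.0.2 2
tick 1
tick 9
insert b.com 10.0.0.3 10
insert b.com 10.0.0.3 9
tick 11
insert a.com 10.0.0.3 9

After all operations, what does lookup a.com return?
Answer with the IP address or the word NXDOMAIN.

Op 1: tick 7 -> clock=7.
Op 2: insert f.com -> 10.0.0.2 (expiry=7+1=8). clock=7
Op 3: insert f.com -> 10.0.0.5 (expiry=7+7=14). clock=7
Op 4: tick 9 -> clock=16. purged={f.com}
Op 5: insert b.com -> 10.0.0.5 (expiry=16+2=18). clock=16
Op 6: tick 13 -> clock=29. purged={b.com}
Op 7: insert b.com -> 10.0.0.4 (expiry=29+4=33). clock=29
Op 8: tick 8 -> clock=37. purged={b.com}
Op 9: insert a.com -> 10.0.0.3 (expiry=37+4=41). clock=37
Op 10: tick 14 -> clock=51. purged={a.com}
Op 11: insert a.com -> 10.0.0.1 (expiry=51+4=55). clock=51
Op 12: tick 12 -> clock=63. purged={a.com}
Op 13: tick 10 -> clock=73.
Op 14: tick 14 -> clock=87.
Op 15: tick 6 -> clock=93.
Op 16: insert e.com -> 10.0.0.4 (expiry=93+8=101). clock=93
Op 17: tick 12 -> clock=105. purged={e.com}
Op 18: insert e.com -> 10.0.0.4 (expiry=105+11=116). clock=105
Op 19: tick 9 -> clock=114.
Op 20: insert e.com -> 10.0.0.4 (expiry=114+4=118). clock=114
Op 21: insert f.com -> 10.0.0.1 (expiry=114+9=123). clock=114
Op 22: insert c.com -> 10.0.0.2 (expiry=114+2=116). clock=114
Op 23: tick 1 -> clock=115.
Op 24: tick 9 -> clock=124. purged={c.com,e.com,f.com}
Op 25: insert b.com -> 10.0.0.3 (expiry=124+10=134). clock=124
Op 26: insert b.com -> 10.0.0.3 (expiry=124+9=133). clock=124
Op 27: tick 11 -> clock=135. purged={b.com}
Op 28: insert a.com -> 10.0.0.3 (expiry=135+9=144). clock=135
lookup a.com: present, ip=10.0.0.3 expiry=144 > clock=135

Answer: 10.0.0.3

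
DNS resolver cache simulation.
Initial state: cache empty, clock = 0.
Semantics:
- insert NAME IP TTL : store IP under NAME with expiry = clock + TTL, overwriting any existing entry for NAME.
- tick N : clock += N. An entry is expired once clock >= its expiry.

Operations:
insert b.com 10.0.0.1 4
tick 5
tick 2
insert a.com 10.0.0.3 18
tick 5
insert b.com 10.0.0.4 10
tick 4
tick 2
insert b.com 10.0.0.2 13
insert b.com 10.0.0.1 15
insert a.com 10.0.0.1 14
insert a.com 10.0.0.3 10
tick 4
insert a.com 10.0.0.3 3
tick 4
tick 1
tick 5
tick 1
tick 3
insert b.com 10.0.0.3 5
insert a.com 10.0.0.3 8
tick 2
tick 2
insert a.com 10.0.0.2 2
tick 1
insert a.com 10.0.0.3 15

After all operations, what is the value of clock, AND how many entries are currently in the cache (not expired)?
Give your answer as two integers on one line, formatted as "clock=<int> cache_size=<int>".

Op 1: insert b.com -> 10.0.0.1 (expiry=0+4=4). clock=0
Op 2: tick 5 -> clock=5. purged={b.com}
Op 3: tick 2 -> clock=7.
Op 4: insert a.com -> 10.0.0.3 (expiry=7+18=25). clock=7
Op 5: tick 5 -> clock=12.
Op 6: insert b.com -> 10.0.0.4 (expiry=12+10=22). clock=12
Op 7: tick 4 -> clock=16.
Op 8: tick 2 -> clock=18.
Op 9: insert b.com -> 10.0.0.2 (expiry=18+13=31). clock=18
Op 10: insert b.com -> 10.0.0.1 (expiry=18+15=33). clock=18
Op 11: insert a.com -> 10.0.0.1 (expiry=18+14=32). clock=18
Op 12: insert a.com -> 10.0.0.3 (expiry=18+10=28). clock=18
Op 13: tick 4 -> clock=22.
Op 14: insert a.com -> 10.0.0.3 (expiry=22+3=25). clock=22
Op 15: tick 4 -> clock=26. purged={a.com}
Op 16: tick 1 -> clock=27.
Op 17: tick 5 -> clock=32.
Op 18: tick 1 -> clock=33. purged={b.com}
Op 19: tick 3 -> clock=36.
Op 20: insert b.com -> 10.0.0.3 (expiry=36+5=41). clock=36
Op 21: insert a.com -> 10.0.0.3 (expiry=36+8=44). clock=36
Op 22: tick 2 -> clock=38.
Op 23: tick 2 -> clock=40.
Op 24: insert a.com -> 10.0.0.2 (expiry=40+2=42). clock=40
Op 25: tick 1 -> clock=41. purged={b.com}
Op 26: insert a.com -> 10.0.0.3 (expiry=41+15=56). clock=41
Final clock = 41
Final cache (unexpired): {a.com} -> size=1

Answer: clock=41 cache_size=1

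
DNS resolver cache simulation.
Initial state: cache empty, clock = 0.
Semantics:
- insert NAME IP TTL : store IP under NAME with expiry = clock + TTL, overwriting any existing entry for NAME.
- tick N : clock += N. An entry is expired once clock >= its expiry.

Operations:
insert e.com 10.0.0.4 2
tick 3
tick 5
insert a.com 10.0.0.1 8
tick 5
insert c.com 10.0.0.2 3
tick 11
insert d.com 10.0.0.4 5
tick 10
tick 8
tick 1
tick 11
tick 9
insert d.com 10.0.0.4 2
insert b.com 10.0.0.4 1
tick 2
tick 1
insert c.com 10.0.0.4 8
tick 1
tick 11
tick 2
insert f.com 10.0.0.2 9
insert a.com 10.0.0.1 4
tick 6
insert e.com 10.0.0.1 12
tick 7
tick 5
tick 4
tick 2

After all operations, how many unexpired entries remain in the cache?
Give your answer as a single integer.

Answer: 0

Derivation:
Op 1: insert e.com -> 10.0.0.4 (expiry=0+2=2). clock=0
Op 2: tick 3 -> clock=3. purged={e.com}
Op 3: tick 5 -> clock=8.
Op 4: insert a.com -> 10.0.0.1 (expiry=8+8=16). clock=8
Op 5: tick 5 -> clock=13.
Op 6: insert c.com -> 10.0.0.2 (expiry=13+3=16). clock=13
Op 7: tick 11 -> clock=24. purged={a.com,c.com}
Op 8: insert d.com -> 10.0.0.4 (expiry=24+5=29). clock=24
Op 9: tick 10 -> clock=34. purged={d.com}
Op 10: tick 8 -> clock=42.
Op 11: tick 1 -> clock=43.
Op 12: tick 11 -> clock=54.
Op 13: tick 9 -> clock=63.
Op 14: insert d.com -> 10.0.0.4 (expiry=63+2=65). clock=63
Op 15: insert b.com -> 10.0.0.4 (expiry=63+1=64). clock=63
Op 16: tick 2 -> clock=65. purged={b.com,d.com}
Op 17: tick 1 -> clock=66.
Op 18: insert c.com -> 10.0.0.4 (expiry=66+8=74). clock=66
Op 19: tick 1 -> clock=67.
Op 20: tick 11 -> clock=78. purged={c.com}
Op 21: tick 2 -> clock=80.
Op 22: insert f.com -> 10.0.0.2 (expiry=80+9=89). clock=80
Op 23: insert a.com -> 10.0.0.1 (expiry=80+4=84). clock=80
Op 24: tick 6 -> clock=86. purged={a.com}
Op 25: insert e.com -> 10.0.0.1 (expiry=86+12=98). clock=86
Op 26: tick 7 -> clock=93. purged={f.com}
Op 27: tick 5 -> clock=98. purged={e.com}
Op 28: tick 4 -> clock=102.
Op 29: tick 2 -> clock=104.
Final cache (unexpired): {} -> size=0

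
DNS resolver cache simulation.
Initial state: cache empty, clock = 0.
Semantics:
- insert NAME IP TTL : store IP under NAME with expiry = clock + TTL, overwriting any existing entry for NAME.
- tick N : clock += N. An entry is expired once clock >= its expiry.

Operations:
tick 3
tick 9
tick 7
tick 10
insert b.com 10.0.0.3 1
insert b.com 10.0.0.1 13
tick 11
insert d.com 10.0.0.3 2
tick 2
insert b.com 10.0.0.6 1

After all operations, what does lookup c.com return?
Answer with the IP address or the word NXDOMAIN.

Op 1: tick 3 -> clock=3.
Op 2: tick 9 -> clock=12.
Op 3: tick 7 -> clock=19.
Op 4: tick 10 -> clock=29.
Op 5: insert b.com -> 10.0.0.3 (expiry=29+1=30). clock=29
Op 6: insert b.com -> 10.0.0.1 (expiry=29+13=42). clock=29
Op 7: tick 11 -> clock=40.
Op 8: insert d.com -> 10.0.0.3 (expiry=40+2=42). clock=40
Op 9: tick 2 -> clock=42. purged={b.com,d.com}
Op 10: insert b.com -> 10.0.0.6 (expiry=42+1=43). clock=42
lookup c.com: not in cache (expired or never inserted)

Answer: NXDOMAIN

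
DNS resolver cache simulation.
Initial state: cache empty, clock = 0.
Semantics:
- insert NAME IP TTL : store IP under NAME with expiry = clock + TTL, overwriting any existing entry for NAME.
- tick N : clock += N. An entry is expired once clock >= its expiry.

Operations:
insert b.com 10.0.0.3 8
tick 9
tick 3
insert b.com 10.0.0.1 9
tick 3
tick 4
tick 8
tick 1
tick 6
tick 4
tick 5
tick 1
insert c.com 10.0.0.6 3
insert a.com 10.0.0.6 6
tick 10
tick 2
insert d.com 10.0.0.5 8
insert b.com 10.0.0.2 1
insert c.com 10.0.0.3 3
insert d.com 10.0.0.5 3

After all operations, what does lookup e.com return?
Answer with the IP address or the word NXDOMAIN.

Answer: NXDOMAIN

Derivation:
Op 1: insert b.com -> 10.0.0.3 (expiry=0+8=8). clock=0
Op 2: tick 9 -> clock=9. purged={b.com}
Op 3: tick 3 -> clock=12.
Op 4: insert b.com -> 10.0.0.1 (expiry=12+9=21). clock=12
Op 5: tick 3 -> clock=15.
Op 6: tick 4 -> clock=19.
Op 7: tick 8 -> clock=27. purged={b.com}
Op 8: tick 1 -> clock=28.
Op 9: tick 6 -> clock=34.
Op 10: tick 4 -> clock=38.
Op 11: tick 5 -> clock=43.
Op 12: tick 1 -> clock=44.
Op 13: insert c.com -> 10.0.0.6 (expiry=44+3=47). clock=44
Op 14: insert a.com -> 10.0.0.6 (expiry=44+6=50). clock=44
Op 15: tick 10 -> clock=54. purged={a.com,c.com}
Op 16: tick 2 -> clock=56.
Op 17: insert d.com -> 10.0.0.5 (expiry=56+8=64). clock=56
Op 18: insert b.com -> 10.0.0.2 (expiry=56+1=57). clock=56
Op 19: insert c.com -> 10.0.0.3 (expiry=56+3=59). clock=56
Op 20: insert d.com -> 10.0.0.5 (expiry=56+3=59). clock=56
lookup e.com: not in cache (expired or never inserted)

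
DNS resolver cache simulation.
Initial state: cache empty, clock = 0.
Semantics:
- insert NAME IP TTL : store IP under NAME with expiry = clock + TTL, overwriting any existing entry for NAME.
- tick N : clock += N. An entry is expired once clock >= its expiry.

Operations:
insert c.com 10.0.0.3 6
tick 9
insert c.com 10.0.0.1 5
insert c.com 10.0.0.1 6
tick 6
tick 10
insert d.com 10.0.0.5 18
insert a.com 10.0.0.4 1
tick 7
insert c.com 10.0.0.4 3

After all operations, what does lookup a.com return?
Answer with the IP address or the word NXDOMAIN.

Answer: NXDOMAIN

Derivation:
Op 1: insert c.com -> 10.0.0.3 (expiry=0+6=6). clock=0
Op 2: tick 9 -> clock=9. purged={c.com}
Op 3: insert c.com -> 10.0.0.1 (expiry=9+5=14). clock=9
Op 4: insert c.com -> 10.0.0.1 (expiry=9+6=15). clock=9
Op 5: tick 6 -> clock=15. purged={c.com}
Op 6: tick 10 -> clock=25.
Op 7: insert d.com -> 10.0.0.5 (expiry=25+18=43). clock=25
Op 8: insert a.com -> 10.0.0.4 (expiry=25+1=26). clock=25
Op 9: tick 7 -> clock=32. purged={a.com}
Op 10: insert c.com -> 10.0.0.4 (expiry=32+3=35). clock=32
lookup a.com: not in cache (expired or never inserted)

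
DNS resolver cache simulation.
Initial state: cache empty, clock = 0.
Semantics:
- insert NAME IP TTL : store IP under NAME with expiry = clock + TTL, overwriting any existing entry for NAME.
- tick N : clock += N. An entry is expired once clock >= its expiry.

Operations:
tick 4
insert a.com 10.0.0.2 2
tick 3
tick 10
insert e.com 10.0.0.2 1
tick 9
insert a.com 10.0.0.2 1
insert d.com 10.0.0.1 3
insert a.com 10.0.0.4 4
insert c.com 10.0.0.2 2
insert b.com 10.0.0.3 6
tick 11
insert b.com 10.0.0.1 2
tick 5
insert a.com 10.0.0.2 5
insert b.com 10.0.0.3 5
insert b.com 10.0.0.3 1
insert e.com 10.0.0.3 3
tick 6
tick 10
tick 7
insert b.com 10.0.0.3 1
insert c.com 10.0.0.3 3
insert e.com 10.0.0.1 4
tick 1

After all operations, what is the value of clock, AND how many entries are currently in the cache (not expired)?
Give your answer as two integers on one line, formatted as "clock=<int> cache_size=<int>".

Answer: clock=66 cache_size=2

Derivation:
Op 1: tick 4 -> clock=4.
Op 2: insert a.com -> 10.0.0.2 (expiry=4+2=6). clock=4
Op 3: tick 3 -> clock=7. purged={a.com}
Op 4: tick 10 -> clock=17.
Op 5: insert e.com -> 10.0.0.2 (expiry=17+1=18). clock=17
Op 6: tick 9 -> clock=26. purged={e.com}
Op 7: insert a.com -> 10.0.0.2 (expiry=26+1=27). clock=26
Op 8: insert d.com -> 10.0.0.1 (expiry=26+3=29). clock=26
Op 9: insert a.com -> 10.0.0.4 (expiry=26+4=30). clock=26
Op 10: insert c.com -> 10.0.0.2 (expiry=26+2=28). clock=26
Op 11: insert b.com -> 10.0.0.3 (expiry=26+6=32). clock=26
Op 12: tick 11 -> clock=37. purged={a.com,b.com,c.com,d.com}
Op 13: insert b.com -> 10.0.0.1 (expiry=37+2=39). clock=37
Op 14: tick 5 -> clock=42. purged={b.com}
Op 15: insert a.com -> 10.0.0.2 (expiry=42+5=47). clock=42
Op 16: insert b.com -> 10.0.0.3 (expiry=42+5=47). clock=42
Op 17: insert b.com -> 10.0.0.3 (expiry=42+1=43). clock=42
Op 18: insert e.com -> 10.0.0.3 (expiry=42+3=45). clock=42
Op 19: tick 6 -> clock=48. purged={a.com,b.com,e.com}
Op 20: tick 10 -> clock=58.
Op 21: tick 7 -> clock=65.
Op 22: insert b.com -> 10.0.0.3 (expiry=65+1=66). clock=65
Op 23: insert c.com -> 10.0.0.3 (expiry=65+3=68). clock=65
Op 24: insert e.com -> 10.0.0.1 (expiry=65+4=69). clock=65
Op 25: tick 1 -> clock=66. purged={b.com}
Final clock = 66
Final cache (unexpired): {c.com,e.com} -> size=2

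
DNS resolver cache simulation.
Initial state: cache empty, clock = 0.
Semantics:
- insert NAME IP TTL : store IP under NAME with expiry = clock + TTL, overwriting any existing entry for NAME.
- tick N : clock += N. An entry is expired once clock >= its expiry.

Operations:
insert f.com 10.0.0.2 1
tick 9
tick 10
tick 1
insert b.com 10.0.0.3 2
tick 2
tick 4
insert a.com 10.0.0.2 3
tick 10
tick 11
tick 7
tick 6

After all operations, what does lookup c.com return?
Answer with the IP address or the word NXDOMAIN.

Answer: NXDOMAIN

Derivation:
Op 1: insert f.com -> 10.0.0.2 (expiry=0+1=1). clock=0
Op 2: tick 9 -> clock=9. purged={f.com}
Op 3: tick 10 -> clock=19.
Op 4: tick 1 -> clock=20.
Op 5: insert b.com -> 10.0.0.3 (expiry=20+2=22). clock=20
Op 6: tick 2 -> clock=22. purged={b.com}
Op 7: tick 4 -> clock=26.
Op 8: insert a.com -> 10.0.0.2 (expiry=26+3=29). clock=26
Op 9: tick 10 -> clock=36. purged={a.com}
Op 10: tick 11 -> clock=47.
Op 11: tick 7 -> clock=54.
Op 12: tick 6 -> clock=60.
lookup c.com: not in cache (expired or never inserted)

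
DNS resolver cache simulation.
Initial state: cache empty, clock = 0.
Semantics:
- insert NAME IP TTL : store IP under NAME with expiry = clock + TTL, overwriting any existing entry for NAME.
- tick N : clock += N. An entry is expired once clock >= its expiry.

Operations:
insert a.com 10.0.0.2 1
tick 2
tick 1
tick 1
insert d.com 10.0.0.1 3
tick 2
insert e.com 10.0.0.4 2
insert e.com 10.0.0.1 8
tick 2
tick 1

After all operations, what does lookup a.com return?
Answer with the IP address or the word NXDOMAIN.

Answer: NXDOMAIN

Derivation:
Op 1: insert a.com -> 10.0.0.2 (expiry=0+1=1). clock=0
Op 2: tick 2 -> clock=2. purged={a.com}
Op 3: tick 1 -> clock=3.
Op 4: tick 1 -> clock=4.
Op 5: insert d.com -> 10.0.0.1 (expiry=4+3=7). clock=4
Op 6: tick 2 -> clock=6.
Op 7: insert e.com -> 10.0.0.4 (expiry=6+2=8). clock=6
Op 8: insert e.com -> 10.0.0.1 (expiry=6+8=14). clock=6
Op 9: tick 2 -> clock=8. purged={d.com}
Op 10: tick 1 -> clock=9.
lookup a.com: not in cache (expired or never inserted)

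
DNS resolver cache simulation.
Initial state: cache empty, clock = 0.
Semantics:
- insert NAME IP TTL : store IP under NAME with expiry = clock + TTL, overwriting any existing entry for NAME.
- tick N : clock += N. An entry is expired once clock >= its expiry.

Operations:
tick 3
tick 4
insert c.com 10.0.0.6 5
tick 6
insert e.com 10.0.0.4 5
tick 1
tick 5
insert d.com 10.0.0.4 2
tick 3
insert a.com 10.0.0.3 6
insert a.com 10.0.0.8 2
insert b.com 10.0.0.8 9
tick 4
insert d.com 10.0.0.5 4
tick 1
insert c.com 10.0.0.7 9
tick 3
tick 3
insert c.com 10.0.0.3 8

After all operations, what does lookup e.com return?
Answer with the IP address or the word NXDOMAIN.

Answer: NXDOMAIN

Derivation:
Op 1: tick 3 -> clock=3.
Op 2: tick 4 -> clock=7.
Op 3: insert c.com -> 10.0.0.6 (expiry=7+5=12). clock=7
Op 4: tick 6 -> clock=13. purged={c.com}
Op 5: insert e.com -> 10.0.0.4 (expiry=13+5=18). clock=13
Op 6: tick 1 -> clock=14.
Op 7: tick 5 -> clock=19. purged={e.com}
Op 8: insert d.com -> 10.0.0.4 (expiry=19+2=21). clock=19
Op 9: tick 3 -> clock=22. purged={d.com}
Op 10: insert a.com -> 10.0.0.3 (expiry=22+6=28). clock=22
Op 11: insert a.com -> 10.0.0.8 (expiry=22+2=24). clock=22
Op 12: insert b.com -> 10.0.0.8 (expiry=22+9=31). clock=22
Op 13: tick 4 -> clock=26. purged={a.com}
Op 14: insert d.com -> 10.0.0.5 (expiry=26+4=30). clock=26
Op 15: tick 1 -> clock=27.
Op 16: insert c.com -> 10.0.0.7 (expiry=27+9=36). clock=27
Op 17: tick 3 -> clock=30. purged={d.com}
Op 18: tick 3 -> clock=33. purged={b.com}
Op 19: insert c.com -> 10.0.0.3 (expiry=33+8=41). clock=33
lookup e.com: not in cache (expired or never inserted)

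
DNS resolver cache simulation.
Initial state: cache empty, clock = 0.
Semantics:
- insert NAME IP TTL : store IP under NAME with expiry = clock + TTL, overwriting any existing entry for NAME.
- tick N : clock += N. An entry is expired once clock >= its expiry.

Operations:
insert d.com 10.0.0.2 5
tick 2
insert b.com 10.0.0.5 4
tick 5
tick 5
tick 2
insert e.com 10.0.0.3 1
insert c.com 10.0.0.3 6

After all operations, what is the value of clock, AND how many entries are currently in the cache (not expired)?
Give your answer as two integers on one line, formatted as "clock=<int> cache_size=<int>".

Answer: clock=14 cache_size=2

Derivation:
Op 1: insert d.com -> 10.0.0.2 (expiry=0+5=5). clock=0
Op 2: tick 2 -> clock=2.
Op 3: insert b.com -> 10.0.0.5 (expiry=2+4=6). clock=2
Op 4: tick 5 -> clock=7. purged={b.com,d.com}
Op 5: tick 5 -> clock=12.
Op 6: tick 2 -> clock=14.
Op 7: insert e.com -> 10.0.0.3 (expiry=14+1=15). clock=14
Op 8: insert c.com -> 10.0.0.3 (expiry=14+6=20). clock=14
Final clock = 14
Final cache (unexpired): {c.com,e.com} -> size=2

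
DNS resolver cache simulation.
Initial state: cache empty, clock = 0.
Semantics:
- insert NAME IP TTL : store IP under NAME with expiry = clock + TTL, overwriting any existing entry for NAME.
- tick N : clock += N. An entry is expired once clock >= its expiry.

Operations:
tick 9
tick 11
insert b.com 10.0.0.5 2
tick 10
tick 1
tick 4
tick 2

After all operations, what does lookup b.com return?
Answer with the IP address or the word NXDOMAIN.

Op 1: tick 9 -> clock=9.
Op 2: tick 11 -> clock=20.
Op 3: insert b.com -> 10.0.0.5 (expiry=20+2=22). clock=20
Op 4: tick 10 -> clock=30. purged={b.com}
Op 5: tick 1 -> clock=31.
Op 6: tick 4 -> clock=35.
Op 7: tick 2 -> clock=37.
lookup b.com: not in cache (expired or never inserted)

Answer: NXDOMAIN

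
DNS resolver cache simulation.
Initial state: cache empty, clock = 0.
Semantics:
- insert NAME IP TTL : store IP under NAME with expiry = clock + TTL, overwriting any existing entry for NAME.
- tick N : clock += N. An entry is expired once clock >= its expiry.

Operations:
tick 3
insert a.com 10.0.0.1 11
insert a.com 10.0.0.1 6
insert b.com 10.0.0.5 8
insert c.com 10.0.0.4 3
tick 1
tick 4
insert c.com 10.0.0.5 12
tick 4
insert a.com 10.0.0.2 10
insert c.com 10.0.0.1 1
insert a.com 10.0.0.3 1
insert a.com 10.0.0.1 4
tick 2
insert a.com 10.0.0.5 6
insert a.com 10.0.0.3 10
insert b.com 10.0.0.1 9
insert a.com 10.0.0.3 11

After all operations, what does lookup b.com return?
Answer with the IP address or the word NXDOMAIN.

Answer: 10.0.0.1

Derivation:
Op 1: tick 3 -> clock=3.
Op 2: insert a.com -> 10.0.0.1 (expiry=3+11=14). clock=3
Op 3: insert a.com -> 10.0.0.1 (expiry=3+6=9). clock=3
Op 4: insert b.com -> 10.0.0.5 (expiry=3+8=11). clock=3
Op 5: insert c.com -> 10.0.0.4 (expiry=3+3=6). clock=3
Op 6: tick 1 -> clock=4.
Op 7: tick 4 -> clock=8. purged={c.com}
Op 8: insert c.com -> 10.0.0.5 (expiry=8+12=20). clock=8
Op 9: tick 4 -> clock=12. purged={a.com,b.com}
Op 10: insert a.com -> 10.0.0.2 (expiry=12+10=22). clock=12
Op 11: insert c.com -> 10.0.0.1 (expiry=12+1=13). clock=12
Op 12: insert a.com -> 10.0.0.3 (expiry=12+1=13). clock=12
Op 13: insert a.com -> 10.0.0.1 (expiry=12+4=16). clock=12
Op 14: tick 2 -> clock=14. purged={c.com}
Op 15: insert a.com -> 10.0.0.5 (expiry=14+6=20). clock=14
Op 16: insert a.com -> 10.0.0.3 (expiry=14+10=24). clock=14
Op 17: insert b.com -> 10.0.0.1 (expiry=14+9=23). clock=14
Op 18: insert a.com -> 10.0.0.3 (expiry=14+11=25). clock=14
lookup b.com: present, ip=10.0.0.1 expiry=23 > clock=14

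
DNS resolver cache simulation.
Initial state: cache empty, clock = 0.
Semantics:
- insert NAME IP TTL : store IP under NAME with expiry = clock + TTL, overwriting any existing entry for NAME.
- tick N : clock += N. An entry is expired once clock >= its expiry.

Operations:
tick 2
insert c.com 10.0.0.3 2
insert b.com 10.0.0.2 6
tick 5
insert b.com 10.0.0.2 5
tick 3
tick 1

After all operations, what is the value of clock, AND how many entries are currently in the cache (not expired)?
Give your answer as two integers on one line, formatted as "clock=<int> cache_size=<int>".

Answer: clock=11 cache_size=1

Derivation:
Op 1: tick 2 -> clock=2.
Op 2: insert c.com -> 10.0.0.3 (expiry=2+2=4). clock=2
Op 3: insert b.com -> 10.0.0.2 (expiry=2+6=8). clock=2
Op 4: tick 5 -> clock=7. purged={c.com}
Op 5: insert b.com -> 10.0.0.2 (expiry=7+5=12). clock=7
Op 6: tick 3 -> clock=10.
Op 7: tick 1 -> clock=11.
Final clock = 11
Final cache (unexpired): {b.com} -> size=1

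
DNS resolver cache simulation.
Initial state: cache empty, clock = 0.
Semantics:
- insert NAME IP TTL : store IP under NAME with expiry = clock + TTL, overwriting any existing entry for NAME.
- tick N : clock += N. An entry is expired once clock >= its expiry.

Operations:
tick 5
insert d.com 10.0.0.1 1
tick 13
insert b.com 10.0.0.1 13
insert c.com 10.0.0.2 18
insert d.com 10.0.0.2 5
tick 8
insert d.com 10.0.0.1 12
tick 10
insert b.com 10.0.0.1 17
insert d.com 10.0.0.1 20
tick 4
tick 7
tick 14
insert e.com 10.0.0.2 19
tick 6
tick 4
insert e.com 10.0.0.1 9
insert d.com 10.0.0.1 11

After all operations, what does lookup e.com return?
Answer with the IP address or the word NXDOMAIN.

Answer: 10.0.0.1

Derivation:
Op 1: tick 5 -> clock=5.
Op 2: insert d.com -> 10.0.0.1 (expiry=5+1=6). clock=5
Op 3: tick 13 -> clock=18. purged={d.com}
Op 4: insert b.com -> 10.0.0.1 (expiry=18+13=31). clock=18
Op 5: insert c.com -> 10.0.0.2 (expiry=18+18=36). clock=18
Op 6: insert d.com -> 10.0.0.2 (expiry=18+5=23). clock=18
Op 7: tick 8 -> clock=26. purged={d.com}
Op 8: insert d.com -> 10.0.0.1 (expiry=26+12=38). clock=26
Op 9: tick 10 -> clock=36. purged={b.com,c.com}
Op 10: insert b.com -> 10.0.0.1 (expiry=36+17=53). clock=36
Op 11: insert d.com -> 10.0.0.1 (expiry=36+20=56). clock=36
Op 12: tick 4 -> clock=40.
Op 13: tick 7 -> clock=47.
Op 14: tick 14 -> clock=61. purged={b.com,d.com}
Op 15: insert e.com -> 10.0.0.2 (expiry=61+19=80). clock=61
Op 16: tick 6 -> clock=67.
Op 17: tick 4 -> clock=71.
Op 18: insert e.com -> 10.0.0.1 (expiry=71+9=80). clock=71
Op 19: insert d.com -> 10.0.0.1 (expiry=71+11=82). clock=71
lookup e.com: present, ip=10.0.0.1 expiry=80 > clock=71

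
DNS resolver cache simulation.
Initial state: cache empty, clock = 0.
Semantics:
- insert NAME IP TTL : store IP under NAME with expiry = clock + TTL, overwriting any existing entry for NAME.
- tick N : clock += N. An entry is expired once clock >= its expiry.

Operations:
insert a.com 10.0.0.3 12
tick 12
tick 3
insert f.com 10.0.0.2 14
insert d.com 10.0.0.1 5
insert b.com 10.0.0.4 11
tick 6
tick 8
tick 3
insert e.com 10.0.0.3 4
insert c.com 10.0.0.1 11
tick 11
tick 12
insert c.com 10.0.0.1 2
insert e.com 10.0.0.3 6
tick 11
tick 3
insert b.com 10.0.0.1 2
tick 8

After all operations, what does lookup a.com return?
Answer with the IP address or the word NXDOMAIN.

Answer: NXDOMAIN

Derivation:
Op 1: insert a.com -> 10.0.0.3 (expiry=0+12=12). clock=0
Op 2: tick 12 -> clock=12. purged={a.com}
Op 3: tick 3 -> clock=15.
Op 4: insert f.com -> 10.0.0.2 (expiry=15+14=29). clock=15
Op 5: insert d.com -> 10.0.0.1 (expiry=15+5=20). clock=15
Op 6: insert b.com -> 10.0.0.4 (expiry=15+11=26). clock=15
Op 7: tick 6 -> clock=21. purged={d.com}
Op 8: tick 8 -> clock=29. purged={b.com,f.com}
Op 9: tick 3 -> clock=32.
Op 10: insert e.com -> 10.0.0.3 (expiry=32+4=36). clock=32
Op 11: insert c.com -> 10.0.0.1 (expiry=32+11=43). clock=32
Op 12: tick 11 -> clock=43. purged={c.com,e.com}
Op 13: tick 12 -> clock=55.
Op 14: insert c.com -> 10.0.0.1 (expiry=55+2=57). clock=55
Op 15: insert e.com -> 10.0.0.3 (expiry=55+6=61). clock=55
Op 16: tick 11 -> clock=66. purged={c.com,e.com}
Op 17: tick 3 -> clock=69.
Op 18: insert b.com -> 10.0.0.1 (expiry=69+2=71). clock=69
Op 19: tick 8 -> clock=77. purged={b.com}
lookup a.com: not in cache (expired or never inserted)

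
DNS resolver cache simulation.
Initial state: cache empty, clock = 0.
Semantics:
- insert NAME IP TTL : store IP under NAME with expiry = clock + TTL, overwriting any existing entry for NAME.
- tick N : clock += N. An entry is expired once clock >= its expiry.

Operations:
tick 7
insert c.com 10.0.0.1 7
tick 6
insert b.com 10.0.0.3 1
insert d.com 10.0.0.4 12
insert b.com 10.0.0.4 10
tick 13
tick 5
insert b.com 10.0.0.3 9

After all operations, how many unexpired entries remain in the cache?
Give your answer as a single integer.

Op 1: tick 7 -> clock=7.
Op 2: insert c.com -> 10.0.0.1 (expiry=7+7=14). clock=7
Op 3: tick 6 -> clock=13.
Op 4: insert b.com -> 10.0.0.3 (expiry=13+1=14). clock=13
Op 5: insert d.com -> 10.0.0.4 (expiry=13+12=25). clock=13
Op 6: insert b.com -> 10.0.0.4 (expiry=13+10=23). clock=13
Op 7: tick 13 -> clock=26. purged={b.com,c.com,d.com}
Op 8: tick 5 -> clock=31.
Op 9: insert b.com -> 10.0.0.3 (expiry=31+9=40). clock=31
Final cache (unexpired): {b.com} -> size=1

Answer: 1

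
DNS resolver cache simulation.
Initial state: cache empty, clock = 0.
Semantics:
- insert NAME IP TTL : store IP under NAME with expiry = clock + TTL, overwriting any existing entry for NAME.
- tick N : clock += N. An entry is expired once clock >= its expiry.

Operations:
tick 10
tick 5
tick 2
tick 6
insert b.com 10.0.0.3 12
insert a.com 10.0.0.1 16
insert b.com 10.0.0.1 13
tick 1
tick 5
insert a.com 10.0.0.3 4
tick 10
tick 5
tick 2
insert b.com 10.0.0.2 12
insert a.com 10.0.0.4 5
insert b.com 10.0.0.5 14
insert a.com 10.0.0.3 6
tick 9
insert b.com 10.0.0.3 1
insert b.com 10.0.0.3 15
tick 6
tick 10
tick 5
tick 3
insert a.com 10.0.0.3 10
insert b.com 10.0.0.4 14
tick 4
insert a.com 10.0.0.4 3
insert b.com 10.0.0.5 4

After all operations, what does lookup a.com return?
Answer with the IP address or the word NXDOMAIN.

Answer: 10.0.0.4

Derivation:
Op 1: tick 10 -> clock=10.
Op 2: tick 5 -> clock=15.
Op 3: tick 2 -> clock=17.
Op 4: tick 6 -> clock=23.
Op 5: insert b.com -> 10.0.0.3 (expiry=23+12=35). clock=23
Op 6: insert a.com -> 10.0.0.1 (expiry=23+16=39). clock=23
Op 7: insert b.com -> 10.0.0.1 (expiry=23+13=36). clock=23
Op 8: tick 1 -> clock=24.
Op 9: tick 5 -> clock=29.
Op 10: insert a.com -> 10.0.0.3 (expiry=29+4=33). clock=29
Op 11: tick 10 -> clock=39. purged={a.com,b.com}
Op 12: tick 5 -> clock=44.
Op 13: tick 2 -> clock=46.
Op 14: insert b.com -> 10.0.0.2 (expiry=46+12=58). clock=46
Op 15: insert a.com -> 10.0.0.4 (expiry=46+5=51). clock=46
Op 16: insert b.com -> 10.0.0.5 (expiry=46+14=60). clock=46
Op 17: insert a.com -> 10.0.0.3 (expiry=46+6=52). clock=46
Op 18: tick 9 -> clock=55. purged={a.com}
Op 19: insert b.com -> 10.0.0.3 (expiry=55+1=56). clock=55
Op 20: insert b.com -> 10.0.0.3 (expiry=55+15=70). clock=55
Op 21: tick 6 -> clock=61.
Op 22: tick 10 -> clock=71. purged={b.com}
Op 23: tick 5 -> clock=76.
Op 24: tick 3 -> clock=79.
Op 25: insert a.com -> 10.0.0.3 (expiry=79+10=89). clock=79
Op 26: insert b.com -> 10.0.0.4 (expiry=79+14=93). clock=79
Op 27: tick 4 -> clock=83.
Op 28: insert a.com -> 10.0.0.4 (expiry=83+3=86). clock=83
Op 29: insert b.com -> 10.0.0.5 (expiry=83+4=87). clock=83
lookup a.com: present, ip=10.0.0.4 expiry=86 > clock=83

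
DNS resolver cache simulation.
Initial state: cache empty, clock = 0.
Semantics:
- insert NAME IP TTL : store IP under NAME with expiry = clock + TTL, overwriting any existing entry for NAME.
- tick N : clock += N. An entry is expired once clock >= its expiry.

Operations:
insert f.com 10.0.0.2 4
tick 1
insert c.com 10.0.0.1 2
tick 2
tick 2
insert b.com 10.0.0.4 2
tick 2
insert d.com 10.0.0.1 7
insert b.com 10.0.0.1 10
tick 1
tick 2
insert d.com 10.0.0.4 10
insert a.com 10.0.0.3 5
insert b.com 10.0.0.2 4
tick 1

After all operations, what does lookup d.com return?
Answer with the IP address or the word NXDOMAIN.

Op 1: insert f.com -> 10.0.0.2 (expiry=0+4=4). clock=0
Op 2: tick 1 -> clock=1.
Op 3: insert c.com -> 10.0.0.1 (expiry=1+2=3). clock=1
Op 4: tick 2 -> clock=3. purged={c.com}
Op 5: tick 2 -> clock=5. purged={f.com}
Op 6: insert b.com -> 10.0.0.4 (expiry=5+2=7). clock=5
Op 7: tick 2 -> clock=7. purged={b.com}
Op 8: insert d.com -> 10.0.0.1 (expiry=7+7=14). clock=7
Op 9: insert b.com -> 10.0.0.1 (expiry=7+10=17). clock=7
Op 10: tick 1 -> clock=8.
Op 11: tick 2 -> clock=10.
Op 12: insert d.com -> 10.0.0.4 (expiry=10+10=20). clock=10
Op 13: insert a.com -> 10.0.0.3 (expiry=10+5=15). clock=10
Op 14: insert b.com -> 10.0.0.2 (expiry=10+4=14). clock=10
Op 15: tick 1 -> clock=11.
lookup d.com: present, ip=10.0.0.4 expiry=20 > clock=11

Answer: 10.0.0.4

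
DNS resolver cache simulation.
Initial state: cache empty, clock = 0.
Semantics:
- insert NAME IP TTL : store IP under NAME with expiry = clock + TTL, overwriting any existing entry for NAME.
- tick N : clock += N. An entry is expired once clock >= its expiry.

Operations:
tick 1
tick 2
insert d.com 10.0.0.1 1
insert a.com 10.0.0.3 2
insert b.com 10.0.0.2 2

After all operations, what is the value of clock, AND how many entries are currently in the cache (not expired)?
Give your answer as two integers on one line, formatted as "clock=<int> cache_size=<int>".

Op 1: tick 1 -> clock=1.
Op 2: tick 2 -> clock=3.
Op 3: insert d.com -> 10.0.0.1 (expiry=3+1=4). clock=3
Op 4: insert a.com -> 10.0.0.3 (expiry=3+2=5). clock=3
Op 5: insert b.com -> 10.0.0.2 (expiry=3+2=5). clock=3
Final clock = 3
Final cache (unexpired): {a.com,b.com,d.com} -> size=3

Answer: clock=3 cache_size=3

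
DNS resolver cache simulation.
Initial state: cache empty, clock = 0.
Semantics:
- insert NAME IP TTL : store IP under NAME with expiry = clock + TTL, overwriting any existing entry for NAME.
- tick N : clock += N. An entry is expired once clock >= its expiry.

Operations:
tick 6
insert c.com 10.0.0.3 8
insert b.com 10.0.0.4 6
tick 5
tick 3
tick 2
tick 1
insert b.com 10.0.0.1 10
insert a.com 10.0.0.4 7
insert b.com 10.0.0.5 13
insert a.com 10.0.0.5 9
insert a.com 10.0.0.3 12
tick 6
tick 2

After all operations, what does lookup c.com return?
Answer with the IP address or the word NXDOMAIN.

Answer: NXDOMAIN

Derivation:
Op 1: tick 6 -> clock=6.
Op 2: insert c.com -> 10.0.0.3 (expiry=6+8=14). clock=6
Op 3: insert b.com -> 10.0.0.4 (expiry=6+6=12). clock=6
Op 4: tick 5 -> clock=11.
Op 5: tick 3 -> clock=14. purged={b.com,c.com}
Op 6: tick 2 -> clock=16.
Op 7: tick 1 -> clock=17.
Op 8: insert b.com -> 10.0.0.1 (expiry=17+10=27). clock=17
Op 9: insert a.com -> 10.0.0.4 (expiry=17+7=24). clock=17
Op 10: insert b.com -> 10.0.0.5 (expiry=17+13=30). clock=17
Op 11: insert a.com -> 10.0.0.5 (expiry=17+9=26). clock=17
Op 12: insert a.com -> 10.0.0.3 (expiry=17+12=29). clock=17
Op 13: tick 6 -> clock=23.
Op 14: tick 2 -> clock=25.
lookup c.com: not in cache (expired or never inserted)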